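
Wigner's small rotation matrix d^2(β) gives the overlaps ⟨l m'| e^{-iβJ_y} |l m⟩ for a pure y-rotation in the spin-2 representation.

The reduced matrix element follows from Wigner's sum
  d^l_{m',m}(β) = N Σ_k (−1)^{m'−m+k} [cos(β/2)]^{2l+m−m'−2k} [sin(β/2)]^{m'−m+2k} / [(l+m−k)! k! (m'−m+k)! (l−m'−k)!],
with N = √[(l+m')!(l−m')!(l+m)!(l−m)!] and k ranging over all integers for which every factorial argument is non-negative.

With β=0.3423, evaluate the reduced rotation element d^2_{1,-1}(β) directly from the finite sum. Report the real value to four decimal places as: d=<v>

d^2_{1,-1}(β=0.3423) via Wigner's sum:
c=cos(0.3423/2)=0.985390, s=sin(0.3423/2)=0.170316; N=√[6·1·1·6]=6.000000
k: max(0,(-1)−(1))=0 … min(2+(-1),2−(1))=1
  k=0: (−1)^2·6.0000/(2)·0.9854^2·0.1703^2 = +0.084498
  k=1: (−1)^3·6.0000/(6)·0.9854^0·0.1703^4 = -0.000841
d^2_{1,-1}(0.3423) = +0.084498 -0.000841 = +0.083657

d=0.0837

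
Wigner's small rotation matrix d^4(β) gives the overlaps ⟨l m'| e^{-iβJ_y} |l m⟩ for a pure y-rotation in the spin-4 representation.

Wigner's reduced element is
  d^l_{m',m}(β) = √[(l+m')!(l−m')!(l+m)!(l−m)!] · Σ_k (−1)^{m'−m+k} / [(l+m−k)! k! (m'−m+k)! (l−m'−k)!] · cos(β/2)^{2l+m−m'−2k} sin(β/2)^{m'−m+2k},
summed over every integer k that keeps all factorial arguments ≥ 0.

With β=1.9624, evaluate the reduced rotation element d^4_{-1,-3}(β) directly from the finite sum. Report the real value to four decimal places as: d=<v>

d=-0.4414

d^4_{-1,-3}(β=1.9624) via Wigner's sum:
With c≡cos(β/2)=0.556026 and s≡sin(β/2)=0.831165, N=[6·120·1·5040]^{1/2}=1904.940944
Admissible k: 0..1 (factorial args all ≥0)
  k=0: (−1)^2·1904.9409/(240)·0.5560^6·0.8312^2 = +0.162037
  k=1: (−1)^3·1904.9409/(144)·0.5560^4·0.8312^4 = -0.603459
d^4_{-1,-3}(1.9624) = +0.162037 -0.603459 = -0.441422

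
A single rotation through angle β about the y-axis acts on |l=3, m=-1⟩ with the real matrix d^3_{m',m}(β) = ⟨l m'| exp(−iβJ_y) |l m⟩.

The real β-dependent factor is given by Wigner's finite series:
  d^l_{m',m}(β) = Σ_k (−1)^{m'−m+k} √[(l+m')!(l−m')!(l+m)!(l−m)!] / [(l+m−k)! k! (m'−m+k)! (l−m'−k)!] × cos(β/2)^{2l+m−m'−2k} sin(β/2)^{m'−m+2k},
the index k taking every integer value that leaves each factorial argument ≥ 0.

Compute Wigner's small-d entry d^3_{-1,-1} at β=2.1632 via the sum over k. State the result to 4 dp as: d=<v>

d^3_{-1,-1}(β=2.1632) via Wigner's sum:
Half-angle: c=0.469917, s=0.882711. N=√(2·24·2·24)=48.000000
k: max(0,(-1)−(-1))=0 … min(3+(-1),3−(-1))=2
  k=0: (−1)^0·48.0000/(48)·0.4699^6·0.8827^0 = +0.010768
  k=1: (−1)^1·48.0000/(6)·0.4699^4·0.8827^2 = -0.303956
  k=2: (−1)^2·48.0000/(8)·0.4699^2·0.8827^4 = +0.804390
d^3_{-1,-1}(2.1632) = +0.010768 -0.303956 +0.804390 = +0.511202

d=0.5112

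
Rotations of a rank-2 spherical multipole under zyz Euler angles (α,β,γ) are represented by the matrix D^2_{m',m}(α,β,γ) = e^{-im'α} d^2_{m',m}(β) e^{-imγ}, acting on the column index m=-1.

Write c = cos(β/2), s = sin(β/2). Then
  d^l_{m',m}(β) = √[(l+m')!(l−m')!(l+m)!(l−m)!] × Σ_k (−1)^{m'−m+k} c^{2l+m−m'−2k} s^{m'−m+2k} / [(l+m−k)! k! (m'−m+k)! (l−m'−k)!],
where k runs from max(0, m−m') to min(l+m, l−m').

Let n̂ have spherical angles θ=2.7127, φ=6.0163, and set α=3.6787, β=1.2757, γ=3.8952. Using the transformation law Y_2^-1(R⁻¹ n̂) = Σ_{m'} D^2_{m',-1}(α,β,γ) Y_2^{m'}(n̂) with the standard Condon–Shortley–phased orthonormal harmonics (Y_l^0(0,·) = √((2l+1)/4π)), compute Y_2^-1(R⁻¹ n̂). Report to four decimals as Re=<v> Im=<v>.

Re=0.3250 Im=0.1335

Need the full column D^2_{m',-1} for m'=−2..2 at α=3.6787, β=1.2757, γ=3.8952.
cos(β/2)=0.803378, sin(β/2)=0.595470
d^2_{-2,-1}: single k=1 term ⇒ +0.617517;  D = +0.156976-0.597232i
d^2_{-1,-1}: k∈[0..1] ⇒ +0.416562 -0.686563 = -0.270001;  D = -0.074637-0.259480i
d^2_{0,-1}: k∈[0..1] ⇒ -0.756301 +0.415503 = -0.340798;  D = +0.248519+0.233199i
d^2_{1,-1}: k∈[0..1] ⇒ +0.686563 -0.125730 = +0.560833;  D = +0.547740+0.120474i
d^2_{2,-1}: single k=0 term ⇒ -0.339257;  D = +0.321970-0.106914i
Y_2^{m'}(θ=2.7127,φ=6.0163) and Σ D·Y over m':
  (+0.1570-0.5972i)·(+0.0575+0.0340i)  (-0.0746-0.2595i)·(-0.2818-0.0771i)  (+0.2485+0.2332i)·(+0.4671+0.0000i)  (+0.5477+0.1205i)·(+0.2818-0.0771i)  (+0.3220-0.1069i)·(+0.0575-0.0340i)
Y_2^-1(R⁻¹ n̂) = +0.325000+0.133463i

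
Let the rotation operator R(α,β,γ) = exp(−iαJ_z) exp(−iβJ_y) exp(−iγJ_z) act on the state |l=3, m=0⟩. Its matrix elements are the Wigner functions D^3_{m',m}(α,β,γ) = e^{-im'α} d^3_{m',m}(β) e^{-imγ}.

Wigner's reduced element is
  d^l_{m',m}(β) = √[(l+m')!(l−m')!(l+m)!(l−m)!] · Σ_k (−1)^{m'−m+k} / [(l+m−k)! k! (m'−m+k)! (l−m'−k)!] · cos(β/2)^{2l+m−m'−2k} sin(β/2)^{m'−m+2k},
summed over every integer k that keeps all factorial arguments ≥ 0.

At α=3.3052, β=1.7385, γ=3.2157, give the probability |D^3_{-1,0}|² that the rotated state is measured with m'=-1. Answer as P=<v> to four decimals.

First d^3_{-1,0}(β=1.7385), then the phase factors e^{-i(-1)α} and e^{-i(0)γ}:
With c≡cos(β/2)=0.645400 and s≡sin(β/2)=0.763845, N=[2·24·6·6]^{1/2}=41.569219
k: max(0,(0)−(-1))=1 … min(3+(0),3−(-1))=3
  k=1: (−1)^0·41.5692/(12)·0.6454^5·0.7638^1 = +0.296305
  k=2: (−1)^1·41.5692/(4)·0.6454^3·0.7638^3 = -1.245128
  k=3: (−1)^2·41.5692/(12)·0.6454^1·0.7638^5 = +0.581361
d^3_{-1,0}(1.7385) = +0.296305 -1.245128 +0.581361 = -0.367461
|D^3_{-1,0}|² = |d^3_{-1,0}(β)|² = (-0.367461)² = 0.135028 (the z-rotation phases have unit modulus)

P=0.1350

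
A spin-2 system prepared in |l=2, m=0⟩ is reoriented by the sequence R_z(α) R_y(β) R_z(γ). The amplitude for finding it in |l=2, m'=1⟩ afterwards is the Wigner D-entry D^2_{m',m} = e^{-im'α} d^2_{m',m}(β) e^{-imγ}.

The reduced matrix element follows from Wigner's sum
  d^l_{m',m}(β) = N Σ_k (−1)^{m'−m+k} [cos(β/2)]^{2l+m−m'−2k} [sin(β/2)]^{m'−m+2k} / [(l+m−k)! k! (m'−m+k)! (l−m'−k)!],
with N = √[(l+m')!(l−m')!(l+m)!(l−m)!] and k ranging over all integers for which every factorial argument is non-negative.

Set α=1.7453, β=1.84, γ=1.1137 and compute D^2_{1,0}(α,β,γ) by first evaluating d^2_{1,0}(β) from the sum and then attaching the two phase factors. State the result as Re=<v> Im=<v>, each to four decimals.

Re=-0.0545 Im=-0.3092

First d^2_{1,0}(β=1.84), then the phase factors e^{-i(1)α} and e^{-i(0)γ}:
With c≡cos(β/2)=0.605820 and s≡sin(β/2)=0.795602, N=[6·1·2·2]^{1/2}=4.898979
The bounds max(0,m−m')=0 and min(l+m,l−m')=1 give 2 terms
  k=0: (−1)^1·4.8990/(2)·0.6058^3·0.7956^1 = -0.433314
  k=1: (−1)^2·4.8990/(2)·0.6058^1·0.7956^3 = +0.747320
d^2_{1,0}(1.84) = -0.433314 +0.747320 = +0.314006
D = (-0.173619-0.984813i)·(+0.314006)·(+1.000000+0.000000i) = -0.054517-0.309237i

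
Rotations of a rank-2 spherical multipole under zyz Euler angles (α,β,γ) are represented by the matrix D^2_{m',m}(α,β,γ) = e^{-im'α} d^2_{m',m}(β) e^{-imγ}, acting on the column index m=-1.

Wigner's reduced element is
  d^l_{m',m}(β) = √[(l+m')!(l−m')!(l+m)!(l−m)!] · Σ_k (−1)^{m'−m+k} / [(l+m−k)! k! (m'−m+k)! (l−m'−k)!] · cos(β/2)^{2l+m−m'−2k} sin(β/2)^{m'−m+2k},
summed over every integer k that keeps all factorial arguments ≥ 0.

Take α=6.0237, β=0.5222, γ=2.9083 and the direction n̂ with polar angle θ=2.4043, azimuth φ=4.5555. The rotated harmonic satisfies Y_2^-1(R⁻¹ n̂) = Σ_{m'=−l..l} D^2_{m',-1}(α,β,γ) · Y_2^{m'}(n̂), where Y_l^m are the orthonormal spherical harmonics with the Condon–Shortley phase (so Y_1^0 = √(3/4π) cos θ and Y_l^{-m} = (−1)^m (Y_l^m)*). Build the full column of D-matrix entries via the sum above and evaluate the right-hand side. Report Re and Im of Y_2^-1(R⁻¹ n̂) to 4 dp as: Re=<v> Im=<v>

Need the full column D^2_{m',-1} for m'=−2..2 at α=6.0237, β=0.5222, γ=2.9083.
cos(β/2)=0.966107, sin(β/2)=0.258143
d^2_{-2,-1}: single k=1 term ⇒ +0.465550;  D = -0.339919+0.318107i
d^2_{-1,-1}: k∈[0..1] ⇒ +0.871165 -0.186592 = +0.684572;  D = -0.603123+0.323854i
d^2_{0,-1}: k∈[0..1] ⇒ -0.570180 +0.040708 = -0.529471;  D = +0.515128-0.122404i
d^2_{1,-1}: k∈[0..1] ⇒ +0.186592 -0.004441 = +0.182152;  D = -0.182089-0.004770i
d^2_{2,-1}: single k=0 term ⇒ -0.033238;  D = +0.031891+0.009367i
Y_2^{m'}(θ=2.4043,φ=4.5555) and Σ D·Y over m':
  (-0.3399+0.3181i)·(-0.1661-0.0539i)  (-0.6031+0.3239i)·(+0.0601-0.3798i)  (+0.5151-0.1224i)·(+0.2031+0.0000i)  (-0.1821-0.0048i)·(-0.0601-0.3798i)  (+0.0319+0.0094i)·(-0.1661+0.0539i)
Y_2^-1(R⁻¹ n̂) = +0.268315+0.258728i

Re=0.2683 Im=0.2587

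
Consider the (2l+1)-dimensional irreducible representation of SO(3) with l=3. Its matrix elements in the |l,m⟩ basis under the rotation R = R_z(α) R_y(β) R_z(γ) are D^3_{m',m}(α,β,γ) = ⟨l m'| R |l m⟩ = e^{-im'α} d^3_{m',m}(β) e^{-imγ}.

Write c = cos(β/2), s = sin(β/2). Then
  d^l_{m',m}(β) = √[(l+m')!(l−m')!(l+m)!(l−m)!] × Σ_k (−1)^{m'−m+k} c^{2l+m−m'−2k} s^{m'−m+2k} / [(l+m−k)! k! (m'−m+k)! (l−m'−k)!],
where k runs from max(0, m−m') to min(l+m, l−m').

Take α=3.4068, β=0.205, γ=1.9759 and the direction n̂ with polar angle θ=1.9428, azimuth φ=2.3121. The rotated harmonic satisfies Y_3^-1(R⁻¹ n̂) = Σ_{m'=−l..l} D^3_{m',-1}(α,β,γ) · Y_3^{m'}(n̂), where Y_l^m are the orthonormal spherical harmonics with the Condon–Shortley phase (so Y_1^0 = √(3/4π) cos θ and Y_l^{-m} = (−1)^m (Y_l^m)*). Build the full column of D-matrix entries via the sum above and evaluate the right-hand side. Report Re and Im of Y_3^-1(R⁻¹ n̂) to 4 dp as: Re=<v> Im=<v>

Re=0.1970 Im=-0.0260

Need the full column D^3_{m',-1} for m'=−3..3 at α=3.4068, β=0.205, γ=1.9759.
cos(β/2)=0.994751, sin(β/2)=0.102321
d^3_{-3,-1}: single k=2 term ⇒ +0.039704;  D = +0.037016-0.014360i
d^3_{-2,-1}: k∈[1..2] ⇒ +0.315164 -0.006669 = +0.308495;  D = -0.248309+0.183061i
d^3_{-1,-1}: k∈[0..2] ⇒ +0.968919 -0.082011 +0.000651 = +0.887558;  D = +0.551378-0.695516i
d^3_{0,-1}: k∈[0..2] ⇒ -0.345244 +0.010958 -0.000039 = -0.334325;  D = +0.131762-0.307265i
d^3_{1,-1}: k∈[0..2] ⇒ +0.061509 -0.000868 +0.000001 = +0.060642;  D = +0.008456-0.060050i
d^3_{2,-1}: k∈[0..1] ⇒ -0.006669 +0.000035 = -0.006634;  D = -0.000829-0.006582i
d^3_{3,-1}: single k=0 term ⇒ +0.000420;  D = -0.000160-0.000388i
Y_3^{m'}(θ=1.9428,φ=2.3121) and Σ D·Y over m':
  (+0.0370-0.0144i)·(+0.2679-0.2050i)  (-0.2483+0.1831i)·(+0.0284-0.3211i)  (+0.5514-0.6955i)·(+0.0690+0.0754i)  (+0.1318-0.3073i)·(+0.3173+0.0000i)  (+0.0085-0.0600i)·(-0.0690+0.0754i)  (-0.0008-0.0066i)·(+0.0284+0.3211i)  (-0.0002-0.0004i)·(-0.2679-0.2050i)
Y_3^-1(R⁻¹ n̂) = +0.196985-0.025966i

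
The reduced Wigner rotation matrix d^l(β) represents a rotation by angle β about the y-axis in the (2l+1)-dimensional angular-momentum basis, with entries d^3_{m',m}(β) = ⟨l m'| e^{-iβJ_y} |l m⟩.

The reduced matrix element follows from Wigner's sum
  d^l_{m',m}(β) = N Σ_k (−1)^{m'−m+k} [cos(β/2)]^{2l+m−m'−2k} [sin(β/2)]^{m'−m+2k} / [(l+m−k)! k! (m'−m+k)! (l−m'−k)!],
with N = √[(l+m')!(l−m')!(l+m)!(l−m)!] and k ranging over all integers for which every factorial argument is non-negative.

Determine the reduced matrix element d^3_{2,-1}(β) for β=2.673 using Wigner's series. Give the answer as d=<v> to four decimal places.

d=0.5664

d^3_{2,-1}(β=2.673) via Wigner's sum:
With c≡cos(β/2)=0.232159 and s≡sin(β/2)=0.972678, N=[120·1·2·24]^{1/2}=75.894664
k: max(0,(-1)−(2))=0 … min(3+(-1),3−(2))=1
  k=0: (−1)^3·75.8947/(12)·0.2322^3·0.9727^3 = -0.072827
  k=1: (−1)^4·75.8947/(24)·0.2322^1·0.9727^5 = +0.639190
d^3_{2,-1}(2.673) = -0.072827 +0.639190 = +0.566363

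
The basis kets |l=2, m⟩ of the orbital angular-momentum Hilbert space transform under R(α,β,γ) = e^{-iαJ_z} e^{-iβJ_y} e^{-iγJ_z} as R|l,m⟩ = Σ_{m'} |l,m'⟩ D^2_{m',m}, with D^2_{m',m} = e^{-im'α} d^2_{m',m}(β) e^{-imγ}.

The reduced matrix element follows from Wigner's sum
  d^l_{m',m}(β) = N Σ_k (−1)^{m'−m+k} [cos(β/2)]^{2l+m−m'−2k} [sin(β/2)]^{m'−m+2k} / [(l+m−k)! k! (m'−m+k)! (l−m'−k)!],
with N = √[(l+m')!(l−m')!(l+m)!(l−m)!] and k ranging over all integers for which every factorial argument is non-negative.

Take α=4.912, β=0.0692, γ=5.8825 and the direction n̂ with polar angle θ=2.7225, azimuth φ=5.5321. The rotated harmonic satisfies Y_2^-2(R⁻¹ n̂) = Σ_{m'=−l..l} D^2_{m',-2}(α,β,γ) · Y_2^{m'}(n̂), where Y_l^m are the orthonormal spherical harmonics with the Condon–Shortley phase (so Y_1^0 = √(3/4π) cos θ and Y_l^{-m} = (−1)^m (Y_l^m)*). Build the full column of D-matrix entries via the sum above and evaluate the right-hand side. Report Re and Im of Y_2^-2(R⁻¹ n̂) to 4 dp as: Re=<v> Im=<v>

Re=-0.0251 Im=-0.0775

Need the full column D^2_{m',-2} for m'=−2..2 at α=4.912, β=0.0692, γ=5.8825.
cos(β/2)=0.999401, sin(β/2)=0.034593
d^2_{-2,-2}: single k=0 term ⇒ +0.997608;  D = -0.918021+0.390460i
d^2_{-1,-2}: single k=0 term ⇒ -0.069062;  D = +0.039096+0.056931i
d^2_{0,-2}: single k=0 term ⇒ +0.002928;  D = +0.002037-0.002103i
d^2_{1,-2}: single k=0 term ⇒ -0.000083;  D = -0.000070-0.000045i
d^2_{2,-2}: single k=0 term ⇒ +0.000001;  D = -0.000001+0.000001i
Y_2^{m'}(θ=2.7225,φ=5.5321) and Σ D·Y over m':
  (-0.9180+0.3905i)·(+0.0044+0.0638i)  (+0.0391+0.0569i)·(-0.2099-0.1960i)  (+0.0020-0.0021i)·(+0.4741+0.0000i)  (-0.0001-0.0000i)·(+0.2099-0.1960i)  (-0.0000+0.0000i)·(+0.0044-0.0638i)
Y_2^-2(R⁻¹ n̂) = -0.025050-0.077474i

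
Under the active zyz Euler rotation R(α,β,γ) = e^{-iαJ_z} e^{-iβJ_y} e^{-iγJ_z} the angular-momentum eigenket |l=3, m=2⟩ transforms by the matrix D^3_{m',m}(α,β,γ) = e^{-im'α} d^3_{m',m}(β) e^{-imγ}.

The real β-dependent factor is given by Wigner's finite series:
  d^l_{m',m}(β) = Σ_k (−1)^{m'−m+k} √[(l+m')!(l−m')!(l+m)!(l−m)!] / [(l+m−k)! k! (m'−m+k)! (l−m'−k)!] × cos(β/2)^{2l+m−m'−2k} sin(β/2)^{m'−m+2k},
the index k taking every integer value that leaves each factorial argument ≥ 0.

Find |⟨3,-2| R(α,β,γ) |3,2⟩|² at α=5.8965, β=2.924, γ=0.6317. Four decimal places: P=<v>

Split into d^3_{-2,2}(β=2.924) × two z-phases.
c=cos(2.924/2)=0.108582, s=sin(2.924/2)=0.994088; N=√[1·120·120·1]=120.000000
The bounds max(0,m−m')=4 and min(l+m,l−m')=5 give 2 terms
  k=4: (−1)^0·120.0000/(24)·0.1086^2·0.9941^4 = +0.057568
  k=5: (−1)^1·120.0000/(120)·0.1086^0·0.9941^6 = -0.965045
d^3_{-2,2}(2.924) = +0.057568 -0.965045 = -0.907477
|D^3_{-2,2}|² = |d^3_{-2,2}(β)|² = (-0.907477)² = 0.823515 (the z-rotation phases have unit modulus)

P=0.8235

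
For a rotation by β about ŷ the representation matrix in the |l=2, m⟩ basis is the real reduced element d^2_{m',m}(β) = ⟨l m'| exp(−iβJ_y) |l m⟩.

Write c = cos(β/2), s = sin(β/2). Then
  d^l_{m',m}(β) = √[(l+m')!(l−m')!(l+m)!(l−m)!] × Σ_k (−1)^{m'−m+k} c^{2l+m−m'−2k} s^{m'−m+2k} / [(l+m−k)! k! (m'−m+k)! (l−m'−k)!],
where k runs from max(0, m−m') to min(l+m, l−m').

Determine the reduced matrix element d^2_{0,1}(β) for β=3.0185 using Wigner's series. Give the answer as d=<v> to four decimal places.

d^2_{0,1}(β=3.0185) via Wigner's sum:
With c≡cos(β/2)=0.061507 and s≡sin(β/2)=0.998107, N=[2·2·6·1]^{1/2}=4.898979
Admissible k: 1..2 (factorial args all ≥0)
  k=1: (−1)^0·4.8990/(2)·0.0615^3·0.9981^1 = +0.000569
  k=2: (−1)^1·4.8990/(2)·0.0615^1·0.9981^3 = -0.149808
d^2_{0,1}(3.0185) = +0.000569 -0.149808 = -0.149239

d=-0.1492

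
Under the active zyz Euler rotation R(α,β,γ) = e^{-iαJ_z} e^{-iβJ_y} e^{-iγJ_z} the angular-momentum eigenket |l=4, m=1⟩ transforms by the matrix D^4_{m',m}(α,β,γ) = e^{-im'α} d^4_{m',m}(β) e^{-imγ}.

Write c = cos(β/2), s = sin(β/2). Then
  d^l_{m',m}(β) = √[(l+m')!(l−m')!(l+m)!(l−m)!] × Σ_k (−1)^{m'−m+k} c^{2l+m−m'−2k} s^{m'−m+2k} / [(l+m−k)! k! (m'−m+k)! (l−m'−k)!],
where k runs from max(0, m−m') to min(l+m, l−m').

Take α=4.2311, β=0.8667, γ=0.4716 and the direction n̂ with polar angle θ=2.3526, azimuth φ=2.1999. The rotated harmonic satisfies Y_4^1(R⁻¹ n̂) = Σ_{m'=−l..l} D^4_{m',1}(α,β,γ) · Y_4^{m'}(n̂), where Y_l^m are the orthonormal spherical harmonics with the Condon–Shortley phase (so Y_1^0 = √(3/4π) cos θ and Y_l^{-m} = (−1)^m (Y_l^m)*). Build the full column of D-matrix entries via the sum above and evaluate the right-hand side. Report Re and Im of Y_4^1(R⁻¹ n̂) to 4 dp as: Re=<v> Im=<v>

Need the full column D^4_{m',1} for m'=−4..4 at α=4.2311, β=0.8667, γ=0.4716.
cos(β/2)=0.907564, sin(β/2)=0.419913
d^4_{-4,1}: single k=5 term ⇒ +0.073034;  D = -0.053694-0.049506i
d^4_{-3,1}: k∈[4..5] ⇒ +0.279041 -0.035841 = +0.243199;  D = +0.228896-0.082174i
d^4_{-2,1}: k∈[3..5] ⇒ +0.644735 -0.207032 +0.008864 = +0.446567;  D = -0.060820+0.442406i
d^4_{-1,1}: k∈[2..5] ⇒ +0.985334 -0.632805 +0.067734 -0.000967 = +0.419296;  D = -0.341765-0.242911i
d^4_{0,1}: k∈[1..4] ⇒ +0.952393 -1.223298 +0.261877 -0.009344 = -0.018372;  D = -0.016367+0.008347i
d^4_{1,1}: k∈[0..3] ⇒ +0.460276 -1.478001 +0.632805 -0.045156 = -0.430076;  D = +0.004167-0.430056i
d^4_{2,1}: k∈[0..2] ⇒ -0.903519 +0.967102 -0.138021 = -0.074438;  D = +0.065645+0.035097i
d^4_{3,1}: k∈[0..1] ⇒ +0.782085 -0.279041 = +0.503044;  D = +0.415597-0.283429i
d^4_{4,1}: single k=0 term ⇒ -0.341162;  D = -0.039906-0.338820i
Y_4^{m'}(θ=2.3526,φ=2.1999) and Σ D·Y over m':
  (-0.0537-0.0495i)·(-0.0910-0.0657i)  (+0.2289-0.0822i)·(-0.2995+0.0981i)  (-0.0608+0.4424i)·(-0.1282+0.3967i)  (-0.3418-0.2429i)·(+0.0661+0.0908i)  (-0.0164+0.0083i)·(-0.3457+0.0000i)  (+0.0042-0.4301i)·(-0.0661+0.0908i)  (+0.0656+0.0351i)·(-0.1282-0.3967i)  (+0.4156-0.2834i)·(+0.2995+0.0981i)  (-0.0399-0.3388i)·(-0.0910+0.0657i)
Y_4^1(R⁻¹ n̂) = +0.001007-0.093379i

Re=0.0010 Im=-0.0934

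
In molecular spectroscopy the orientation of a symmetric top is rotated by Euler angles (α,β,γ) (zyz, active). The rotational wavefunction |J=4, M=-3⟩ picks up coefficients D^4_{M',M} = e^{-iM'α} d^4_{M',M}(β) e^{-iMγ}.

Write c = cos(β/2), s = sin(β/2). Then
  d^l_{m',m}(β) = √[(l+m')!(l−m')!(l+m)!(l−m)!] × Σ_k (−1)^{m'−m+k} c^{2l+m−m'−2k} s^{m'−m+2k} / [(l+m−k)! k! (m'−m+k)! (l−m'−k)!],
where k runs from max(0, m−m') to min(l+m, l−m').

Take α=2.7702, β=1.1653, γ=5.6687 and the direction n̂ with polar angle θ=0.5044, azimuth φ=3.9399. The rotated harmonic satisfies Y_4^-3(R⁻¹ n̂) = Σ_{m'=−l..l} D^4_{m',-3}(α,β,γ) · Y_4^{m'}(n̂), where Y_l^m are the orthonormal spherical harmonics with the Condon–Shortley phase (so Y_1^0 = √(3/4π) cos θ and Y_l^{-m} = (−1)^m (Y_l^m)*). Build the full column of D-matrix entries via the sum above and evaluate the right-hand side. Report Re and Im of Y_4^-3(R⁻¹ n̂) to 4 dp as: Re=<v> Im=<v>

Re=-0.3975 Im=0.0812

Need the full column D^4_{m',-3} for m'=−4..4 at α=2.7702, β=1.1653, γ=5.6687.
cos(β/2)=0.835007, sin(β/2)=0.550239
d^4_{-4,-3}: single k=1 term ⇒ +0.440482;  D = -0.432768+0.082079i
d^4_{-3,-3}: k∈[0..1] ⇒ +0.236332 -0.718360 = -0.482028;  D = -0.473895-0.088174i
d^4_{-2,-3}: k∈[0..1] ⇒ -0.582703 +0.759085 = +0.176381;  D = -0.149874-0.092996i
d^4_{-1,-3}: k∈[0..1] ⇒ +0.814544 -0.589501 = +0.225043;  D = +0.135125+0.179960i
d^4_{0,-3}: k∈[0..1] ⇒ -0.800146 +0.347449 = -0.452697;  D = +0.121908+0.435974i
d^4_{1,-3}: k∈[0..1] ⇒ +0.589501 -0.153588 = +0.435913;  D = -0.042969+0.433790i
d^4_{2,-3}: k∈[0..1] ⇒ -0.329619 +0.047710 = -0.281908;  D = -0.127704+0.251324i
d^4_{3,-3}: k∈[0..1] ⇒ +0.135452 -0.008403 = +0.127049;  D = -0.094735+0.084657i
d^4_{4,-3}: single k=0 term ⇒ -0.036066;  D = -0.033780+0.012634i
Y_4^{m'}(θ=0.5044,φ=3.9399) and Σ D·Y over m':
  (-0.4328+0.0821i)·(-0.0241+0.0012i)  (-0.4739-0.0882i)·(+0.0908+0.0840i)  (-0.1499-0.0930i)·(-0.0088-0.3409i)  (+0.1351+0.1800i)·(-0.3304+0.3390i)  (+0.1219+0.4360i)·(+0.0600+0.0000i)  (-0.0430+0.4338i)·(+0.3304+0.3390i)  (-0.1277+0.2513i)·(-0.0088+0.3409i)  (-0.0947+0.0847i)·(-0.0908+0.0840i)  (-0.0338+0.0126i)·(-0.0241-0.0012i)
Y_4^-3(R⁻¹ n̂) = -0.397525+0.081173i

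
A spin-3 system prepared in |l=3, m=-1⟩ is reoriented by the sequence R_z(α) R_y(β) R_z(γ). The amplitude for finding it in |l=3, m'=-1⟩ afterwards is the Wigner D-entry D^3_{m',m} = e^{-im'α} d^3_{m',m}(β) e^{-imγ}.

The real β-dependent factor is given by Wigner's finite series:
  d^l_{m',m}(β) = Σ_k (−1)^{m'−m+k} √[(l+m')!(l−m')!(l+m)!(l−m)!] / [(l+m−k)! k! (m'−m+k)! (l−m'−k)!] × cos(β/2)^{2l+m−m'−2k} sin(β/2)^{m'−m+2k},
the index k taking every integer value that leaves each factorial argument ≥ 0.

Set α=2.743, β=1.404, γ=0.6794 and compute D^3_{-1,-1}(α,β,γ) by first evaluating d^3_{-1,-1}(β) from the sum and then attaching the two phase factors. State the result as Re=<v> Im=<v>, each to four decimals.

Re=0.3146 Im=0.0908

D^3_{-1,-1}(2.743,1.404,0.6794) = e^{-i·-1·2.743}·d^3_{-1,-1}(1.404)·e^{-i·-1·0.6794}. Compute d first:
With c≡cos(β/2)=0.763552 and s≡sin(β/2)=0.645746, N=[2·24·2·24]^{1/2}=48.000000
Admissible k: 0..2 (factorial args all ≥0)
  k=0: (−1)^0·48.0000/(48)·0.7636^6·0.6457^0 = +0.198168
  k=1: (−1)^1·48.0000/(6)·0.7636^4·0.6457^2 = -1.133884
  k=2: (−1)^2·48.0000/(8)·0.7636^2·0.6457^4 = +0.608241
d^3_{-1,-1}(1.404) = +0.198168 -1.133884 +0.608241 = -0.327475
Phases: e^{-i·(-1)·2.743}=-0.921608+0.388122i, e^{-i·(-1)·0.6794}=+0.777950+0.628326i ⇒ D=+0.314648+0.090754i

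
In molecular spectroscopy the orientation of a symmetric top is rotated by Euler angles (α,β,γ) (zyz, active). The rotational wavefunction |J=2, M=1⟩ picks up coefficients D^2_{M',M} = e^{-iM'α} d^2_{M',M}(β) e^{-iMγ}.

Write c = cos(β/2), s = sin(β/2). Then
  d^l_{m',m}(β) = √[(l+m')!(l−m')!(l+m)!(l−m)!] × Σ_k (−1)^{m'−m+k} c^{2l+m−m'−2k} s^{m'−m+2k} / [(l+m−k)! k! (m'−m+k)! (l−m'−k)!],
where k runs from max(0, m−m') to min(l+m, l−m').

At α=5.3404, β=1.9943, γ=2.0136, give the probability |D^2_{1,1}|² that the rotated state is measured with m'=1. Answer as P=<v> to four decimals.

First d^2_{1,1}(β=1.9943), then the phase factors e^{-i(1)α} and e^{-i(1)γ}:
c=cos(1.9943/2)=0.542698, s=sin(1.9943/2)=0.839928; N=√[6·1·6·1]=6.000000
k: max(0,(1)−(1))=0 … min(2+(1),2−(1))=1
  k=0: (−1)^0·6.0000/(6)·0.5427^4·0.8399^0 = +0.086743
  k=1: (−1)^1·6.0000/(2)·0.5427^2·0.8399^2 = -0.623336
d^2_{1,1}(1.9943) = +0.086743 -0.623336 = -0.536593
|D^2_{1,1}|² = |d^2_{1,1}(β)|² = (-0.536593)² = 0.287932 (the z-rotation phases have unit modulus)

P=0.2879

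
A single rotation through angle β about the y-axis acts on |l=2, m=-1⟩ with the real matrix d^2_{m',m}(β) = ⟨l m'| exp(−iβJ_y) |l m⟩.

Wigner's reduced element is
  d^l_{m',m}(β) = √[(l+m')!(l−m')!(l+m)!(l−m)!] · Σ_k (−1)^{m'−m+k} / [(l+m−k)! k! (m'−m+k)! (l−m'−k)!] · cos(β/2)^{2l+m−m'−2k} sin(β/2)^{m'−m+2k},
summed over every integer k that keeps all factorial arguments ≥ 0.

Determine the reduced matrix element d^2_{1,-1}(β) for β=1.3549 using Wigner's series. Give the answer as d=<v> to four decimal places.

d=0.5612

d^2_{1,-1}(β=1.3549) via Wigner's sum:
Half-angle: c=0.779174, s=0.626808. N=√(6·1·1·6)=6.000000
Admissible k: 0..1 (factorial args all ≥0)
  k=0: (−1)^2·6.0000/(2)·0.7792^2·0.6268^2 = +0.715581
  k=1: (−1)^3·6.0000/(6)·0.7792^0·0.6268^4 = -0.154361
d^2_{1,-1}(1.3549) = +0.715581 -0.154361 = +0.561220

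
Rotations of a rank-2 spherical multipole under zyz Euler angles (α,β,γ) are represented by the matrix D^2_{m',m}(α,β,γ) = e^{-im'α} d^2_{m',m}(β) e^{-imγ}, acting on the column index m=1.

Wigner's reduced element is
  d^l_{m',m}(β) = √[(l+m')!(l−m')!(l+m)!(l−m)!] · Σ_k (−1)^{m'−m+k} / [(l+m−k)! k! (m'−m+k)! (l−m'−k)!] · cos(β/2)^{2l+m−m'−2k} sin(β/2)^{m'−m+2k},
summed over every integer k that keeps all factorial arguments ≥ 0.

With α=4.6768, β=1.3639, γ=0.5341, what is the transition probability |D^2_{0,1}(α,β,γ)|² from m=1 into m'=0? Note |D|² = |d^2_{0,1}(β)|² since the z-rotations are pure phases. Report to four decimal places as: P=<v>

P=0.0606

D^2_{0,1}(4.6768,1.3639,0.5341) = e^{-i·0·4.6768}·d^2_{0,1}(1.3639)·e^{-i·1·0.5341}. Compute d first:
Half-angle: c=0.776345, s=0.630308. N=√(2·2·6·1)=4.898979
Admissible k: 1..2 (factorial args all ≥0)
  k=1: (−1)^0·4.8990/(2)·0.7763^3·0.6303^1 = +0.722425
  k=2: (−1)^1·4.8990/(2)·0.7763^1·0.6303^3 = -0.476200
d^2_{0,1}(1.3639) = +0.722425 -0.476200 = +0.246226
|D^2_{0,1}|² = |d^2_{0,1}(β)|² = (+0.246226)² = 0.060627 (the z-rotation phases have unit modulus)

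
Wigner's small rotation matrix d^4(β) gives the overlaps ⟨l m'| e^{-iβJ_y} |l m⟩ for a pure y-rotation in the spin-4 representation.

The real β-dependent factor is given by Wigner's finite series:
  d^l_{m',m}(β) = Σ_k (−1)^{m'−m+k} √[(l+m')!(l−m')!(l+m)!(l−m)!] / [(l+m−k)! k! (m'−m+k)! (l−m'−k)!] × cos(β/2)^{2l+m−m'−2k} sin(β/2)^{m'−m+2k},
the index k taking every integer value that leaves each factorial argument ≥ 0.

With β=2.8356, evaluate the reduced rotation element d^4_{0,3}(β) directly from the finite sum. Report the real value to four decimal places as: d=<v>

d=-0.0386

d^4_{0,3}(β=2.8356) via Wigner's sum:
Half-angle: c=0.152400, s=0.988319. N=√(24·24·5040·1)=1703.830978
k∈{3,4} keeps every argument non-negative
  k=3: (−1)^0·1703.8310/(144)·0.1524^5·0.9883^3 = +0.000939
  k=4: (−1)^1·1703.8310/(144)·0.1524^3·0.9883^5 = -0.039492
d^4_{0,3}(2.8356) = +0.000939 -0.039492 = -0.038553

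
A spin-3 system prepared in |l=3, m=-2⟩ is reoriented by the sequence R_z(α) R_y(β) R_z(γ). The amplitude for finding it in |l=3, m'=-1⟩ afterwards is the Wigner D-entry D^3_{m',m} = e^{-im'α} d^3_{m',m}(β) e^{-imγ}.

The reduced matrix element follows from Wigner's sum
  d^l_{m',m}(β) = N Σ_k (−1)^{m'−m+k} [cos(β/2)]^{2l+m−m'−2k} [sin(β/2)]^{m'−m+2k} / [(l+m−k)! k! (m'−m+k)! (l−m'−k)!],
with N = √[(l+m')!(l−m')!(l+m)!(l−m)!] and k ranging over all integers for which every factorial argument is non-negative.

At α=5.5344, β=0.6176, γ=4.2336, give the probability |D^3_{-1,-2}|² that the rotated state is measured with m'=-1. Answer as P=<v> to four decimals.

First d^3_{-1,-2}(β=0.6176), then the phase factors e^{-i(-1)α} and e^{-i(-2)γ}:
c=cos(0.6176/2)=0.952699, s=sin(0.6176/2)=0.303916; N=√[2·24·1·120]=75.894664
Admissible k: 0..1 (factorial args all ≥0)
  k=0: (−1)^1·75.8947/(24)·0.9527^5·0.3039^1 = -0.754278
  k=1: (−1)^2·75.8947/(12)·0.9527^3·0.3039^3 = +0.153517
d^3_{-1,-2}(0.6176) = -0.754278 +0.153517 = -0.600761
|D^3_{-1,-2}|² = |d^3_{-1,-2}(β)|² = (-0.600761)² = 0.360914 (the z-rotation phases have unit modulus)

P=0.3609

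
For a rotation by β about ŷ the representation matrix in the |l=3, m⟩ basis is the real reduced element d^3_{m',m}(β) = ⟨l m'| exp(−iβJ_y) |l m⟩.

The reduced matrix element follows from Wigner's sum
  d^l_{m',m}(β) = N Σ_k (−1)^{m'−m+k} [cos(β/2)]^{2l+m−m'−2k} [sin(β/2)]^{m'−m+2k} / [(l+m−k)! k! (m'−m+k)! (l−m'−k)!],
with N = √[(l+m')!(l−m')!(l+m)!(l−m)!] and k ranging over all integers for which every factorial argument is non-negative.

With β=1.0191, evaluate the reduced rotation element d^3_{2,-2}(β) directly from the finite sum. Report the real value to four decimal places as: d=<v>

d=0.2022

d^3_{2,-2}(β=1.0191) via Wigner's sum:
c=cos(1.0191/2)=0.872964, s=sin(1.0191/2)=0.487784; N=√[120·1·1·120]=120.000000
Admissible k: 0..1 (factorial args all ≥0)
  k=0: (−1)^4·120.0000/(24)·0.8730^2·0.4878^4 = +0.215712
  k=1: (−1)^5·120.0000/(120)·0.8730^0·0.4878^6 = -0.013470
d^3_{2,-2}(1.0191) = +0.215712 -0.013470 = +0.202242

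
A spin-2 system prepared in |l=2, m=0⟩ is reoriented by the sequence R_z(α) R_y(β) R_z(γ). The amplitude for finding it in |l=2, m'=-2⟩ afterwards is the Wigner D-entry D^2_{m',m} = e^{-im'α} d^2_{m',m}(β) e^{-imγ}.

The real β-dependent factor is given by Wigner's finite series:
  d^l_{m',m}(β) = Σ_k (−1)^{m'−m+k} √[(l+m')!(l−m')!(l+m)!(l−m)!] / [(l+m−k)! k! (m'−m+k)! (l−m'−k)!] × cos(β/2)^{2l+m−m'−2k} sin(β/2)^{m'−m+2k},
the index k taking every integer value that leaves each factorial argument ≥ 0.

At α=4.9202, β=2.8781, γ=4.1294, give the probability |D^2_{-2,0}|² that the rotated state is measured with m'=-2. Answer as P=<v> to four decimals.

Split into d^2_{-2,0}(β=2.8781) × two z-phases.
Half-angle: c=0.131366, s=0.991334. N=√(1·24·2·2)=9.797959
The bounds max(0,m−m')=2 and min(l+m,l−m')=2 give 1 term
  k=2: (−1)^0·9.7980/(4)·0.1314^2·0.9913^2 = +0.041541
d^2_{-2,0}(2.8781) = +0.041541
|D^2_{-2,0}|² = |d^2_{-2,0}(β)|² = (+0.041541)² = 0.001726 (the z-rotation phases have unit modulus)

P=0.0017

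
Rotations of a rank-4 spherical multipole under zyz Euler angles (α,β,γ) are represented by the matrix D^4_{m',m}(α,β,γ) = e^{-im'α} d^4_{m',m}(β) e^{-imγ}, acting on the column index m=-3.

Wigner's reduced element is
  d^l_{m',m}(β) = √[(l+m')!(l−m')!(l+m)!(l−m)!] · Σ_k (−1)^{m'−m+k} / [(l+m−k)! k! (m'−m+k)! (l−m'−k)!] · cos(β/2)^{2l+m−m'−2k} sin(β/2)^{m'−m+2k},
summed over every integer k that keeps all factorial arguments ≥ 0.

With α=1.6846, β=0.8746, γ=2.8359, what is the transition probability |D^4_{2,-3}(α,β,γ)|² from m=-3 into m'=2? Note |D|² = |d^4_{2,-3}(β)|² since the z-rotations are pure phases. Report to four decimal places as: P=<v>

First d^4_{2,-3}(β=0.8746), then the phase factors e^{-i(2)α} and e^{-i(-3)γ}:
Half-angle: c=0.905898, s=0.423495. N=√(720·2·1·5040)=2693.993318
Admissible k: 0..1 (factorial args all ≥0)
  k=0: (−1)^5·2693.9933/(240)·0.9059^3·0.4235^5 = -0.113675
  k=1: (−1)^6·2693.9933/(720)·0.9059^1·0.4235^7 = +0.008281
d^4_{2,-3}(0.8746) = -0.113675 +0.008281 = -0.105394
|D^4_{2,-3}|² = |d^4_{2,-3}(β)|² = (-0.105394)² = 0.011108 (the z-rotation phases have unit modulus)

P=0.0111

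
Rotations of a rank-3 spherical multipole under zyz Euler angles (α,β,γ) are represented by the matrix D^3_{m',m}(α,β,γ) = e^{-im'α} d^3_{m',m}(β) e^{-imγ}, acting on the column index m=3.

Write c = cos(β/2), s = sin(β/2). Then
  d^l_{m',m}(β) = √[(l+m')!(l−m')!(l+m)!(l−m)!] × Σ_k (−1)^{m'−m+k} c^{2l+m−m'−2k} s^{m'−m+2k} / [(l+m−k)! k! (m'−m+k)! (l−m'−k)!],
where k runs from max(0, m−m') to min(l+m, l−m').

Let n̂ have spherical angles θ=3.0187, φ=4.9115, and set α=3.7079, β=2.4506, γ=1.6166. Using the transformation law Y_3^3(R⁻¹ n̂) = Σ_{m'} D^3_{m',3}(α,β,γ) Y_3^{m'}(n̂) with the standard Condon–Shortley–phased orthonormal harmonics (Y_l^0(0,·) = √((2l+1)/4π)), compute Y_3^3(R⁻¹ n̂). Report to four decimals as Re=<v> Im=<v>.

Need the full column D^3_{m',3} for m'=−3..3 at α=3.7079, β=2.4506, γ=1.6166.
cos(β/2)=0.338664, sin(β/2)=0.940907
d^3_{-3,3}: single k=6 term ⇒ +0.693875;  D = +0.693846-0.006443i
d^3_{-2,3}: single k=5 term ⇒ +0.611757;  D = -0.513184+0.332999i
d^3_{-1,3}: single k=4 term ⇒ +0.348153;  D = +0.144786-0.316620i
d^3_{0,3}: single k=3 term ⇒ +0.144698;  D = +0.019821+0.143334i
d^3_{1,3}: single k=2 term ⇒ +0.045104;  D = -0.029185-0.034389i
d^3_{2,3}: single k=1 term ⇒ +0.010268;  D = +0.009807+0.003042i
d^3_{3,3}: single k=0 term ⇒ +0.001509;  D = -0.001456+0.000396i
Y_3^{m'}(θ=3.0187,φ=4.9115) and Σ D·Y over m':
  (+0.6938-0.0064i)·(-0.0004-0.0006i)  (-0.5132+0.3330i)·(+0.0140-0.0059i)  (+0.1448-0.3166i)·(+0.0308+0.1524i)  (+0.0198+0.1433i)·(-0.7129+0.0000i)  (-0.0292-0.0344i)·(-0.0308+0.1524i)  (+0.0098+0.0030i)·(+0.0140+0.0059i)  (-0.0015+0.0004i)·(+0.0004-0.0006i)
Y_3^3(R⁻¹ n̂) = +0.039294-0.085868i

Re=0.0393 Im=-0.0859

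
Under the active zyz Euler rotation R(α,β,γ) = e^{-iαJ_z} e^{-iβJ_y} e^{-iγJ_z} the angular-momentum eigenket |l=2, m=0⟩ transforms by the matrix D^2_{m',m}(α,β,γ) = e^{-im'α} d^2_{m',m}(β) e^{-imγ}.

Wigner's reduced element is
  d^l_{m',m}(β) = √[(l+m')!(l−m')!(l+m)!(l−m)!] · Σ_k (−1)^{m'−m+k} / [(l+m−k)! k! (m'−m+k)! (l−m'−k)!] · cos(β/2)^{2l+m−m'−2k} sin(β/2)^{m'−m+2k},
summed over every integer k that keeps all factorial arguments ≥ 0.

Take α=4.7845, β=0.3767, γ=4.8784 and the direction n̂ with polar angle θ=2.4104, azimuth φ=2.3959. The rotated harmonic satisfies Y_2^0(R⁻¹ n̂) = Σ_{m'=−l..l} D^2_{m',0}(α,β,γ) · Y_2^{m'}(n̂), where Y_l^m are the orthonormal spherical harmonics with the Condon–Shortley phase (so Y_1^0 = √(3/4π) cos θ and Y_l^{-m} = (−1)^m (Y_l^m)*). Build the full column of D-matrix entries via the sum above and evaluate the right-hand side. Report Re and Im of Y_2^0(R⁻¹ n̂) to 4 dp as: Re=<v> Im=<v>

Re=0.4031 Im=0.0000

Need the full column D^2_{m',0} for m'=−2..2 at α=4.7845, β=0.3767, γ=4.8784.
cos(β/2)=0.982315, sin(β/2)=0.187238
d^2_{-2,0}: single k=2 term ⇒ +0.082864;  D = -0.082004-0.011909i
d^2_{-1,0}: k∈[1..2] ⇒ +0.434732 -0.015795 = +0.418938;  D = +0.030184-0.417849i
d^2_{0,0}: k∈[0..2] ⇒ +0.931113 -0.135316 +0.001229 = +0.797025;  D = +0.797025+0.000000i
d^2_{1,0}: k∈[0..1] ⇒ -0.434732 +0.015795 = -0.418938;  D = -0.030184-0.417849i
d^2_{2,0}: single k=0 term ⇒ +0.082864;  D = -0.082004+0.011909i
Y_2^{m'}(θ=2.4104,φ=2.3959) and Σ D·Y over m':
  (-0.0820-0.0119i)·(+0.0137+0.1717i)  (+0.0302-0.4178i)·(+0.2821+0.2605i)  (+0.7970+0.0000i)·(+0.2089+0.0000i)  (-0.0302-0.4178i)·(-0.2821+0.2605i)  (-0.0820+0.0119i)·(+0.0137-0.1717i)
Y_2^0(R⁻¹ n̂) = +0.403097+0.000000i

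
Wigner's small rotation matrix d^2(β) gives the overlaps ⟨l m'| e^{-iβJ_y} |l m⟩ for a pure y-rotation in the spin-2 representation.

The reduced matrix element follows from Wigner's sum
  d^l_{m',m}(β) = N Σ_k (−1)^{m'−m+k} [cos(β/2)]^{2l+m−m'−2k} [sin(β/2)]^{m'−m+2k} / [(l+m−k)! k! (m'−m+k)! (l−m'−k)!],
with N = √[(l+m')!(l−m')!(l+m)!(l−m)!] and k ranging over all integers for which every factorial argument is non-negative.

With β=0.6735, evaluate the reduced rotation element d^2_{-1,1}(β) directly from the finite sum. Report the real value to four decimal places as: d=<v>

d=0.2799

d^2_{-1,1}(β=0.6735) via Wigner's sum:
With c≡cos(β/2)=0.943834 and s≡sin(β/2)=0.330421, N=[1·6·6·1]^{1/2}=6.000000
k: max(0,(1)−(-1))=2 … min(2+(1),2−(-1))=3
  k=2: (−1)^0·6.0000/(2)·0.9438^2·0.3304^2 = +0.291775
  k=3: (−1)^1·6.0000/(6)·0.9438^0·0.3304^4 = -0.011920
d^2_{-1,1}(0.6735) = +0.291775 -0.011920 = +0.279855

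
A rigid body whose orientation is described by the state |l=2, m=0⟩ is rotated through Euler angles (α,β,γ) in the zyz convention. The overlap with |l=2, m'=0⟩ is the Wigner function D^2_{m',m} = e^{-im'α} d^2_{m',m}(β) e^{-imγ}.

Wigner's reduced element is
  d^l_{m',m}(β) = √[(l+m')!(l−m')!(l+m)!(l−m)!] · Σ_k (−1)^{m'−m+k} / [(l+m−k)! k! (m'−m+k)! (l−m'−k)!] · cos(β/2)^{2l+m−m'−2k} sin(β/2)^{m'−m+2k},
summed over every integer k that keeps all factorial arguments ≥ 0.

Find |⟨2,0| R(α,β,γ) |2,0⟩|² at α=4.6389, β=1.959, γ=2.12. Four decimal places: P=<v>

P=0.0813

Split into d^2_{0,0}(β=1.959) × two z-phases.
c=cos(1.959/2)=0.557438, s=sin(1.959/2)=0.830219; N=√[2·2·2·2]=4.000000
Admissible k: 0..2 (factorial args all ≥0)
  k=0: (−1)^0·4.0000/(4)·0.5574^4·0.8302^0 = +0.096557
  k=1: (−1)^1·4.0000/(1)·0.5574^2·0.8302^2 = -0.856718
  k=2: (−1)^2·4.0000/(4)·0.5574^0·0.8302^4 = +0.475084
d^2_{0,0}(1.959) = +0.096557 -0.856718 +0.475084 = -0.285077
|D^2_{0,0}|² = |d^2_{0,0}(β)|² = (-0.285077)² = 0.081269 (the z-rotation phases have unit modulus)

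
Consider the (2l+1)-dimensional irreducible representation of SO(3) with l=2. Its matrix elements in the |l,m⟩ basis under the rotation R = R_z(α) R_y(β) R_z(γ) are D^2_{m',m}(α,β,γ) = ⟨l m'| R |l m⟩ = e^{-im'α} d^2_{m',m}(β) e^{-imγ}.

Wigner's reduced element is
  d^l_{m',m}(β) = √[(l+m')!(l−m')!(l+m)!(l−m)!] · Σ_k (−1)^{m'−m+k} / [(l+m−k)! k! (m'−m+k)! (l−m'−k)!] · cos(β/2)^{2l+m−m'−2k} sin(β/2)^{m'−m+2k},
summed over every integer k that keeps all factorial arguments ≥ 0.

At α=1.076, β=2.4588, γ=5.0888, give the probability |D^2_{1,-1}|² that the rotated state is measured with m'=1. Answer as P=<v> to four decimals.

D^2_{1,-1}(1.076,2.4588,5.0888) = e^{-i·1·1.076}·d^2_{1,-1}(2.4588)·e^{-i·-1·5.0888}. Compute d first:
c=cos(2.4588/2)=0.334803, s=sin(2.4588/2)=0.942288; N=√[6·1·1·6]=6.000000
The bounds max(0,m−m')=0 and min(l+m,l−m')=1 give 2 terms
  k=0: (−1)^2·6.0000/(2)·0.3348^2·0.9423^2 = +0.298585
  k=1: (−1)^3·6.0000/(6)·0.3348^0·0.9423^4 = -0.788379
d^2_{1,-1}(2.4588) = +0.298585 -0.788379 = -0.489794
|D^2_{1,-1}|² = |d^2_{1,-1}(β)|² = (-0.489794)² = 0.239898 (the z-rotation phases have unit modulus)

P=0.2399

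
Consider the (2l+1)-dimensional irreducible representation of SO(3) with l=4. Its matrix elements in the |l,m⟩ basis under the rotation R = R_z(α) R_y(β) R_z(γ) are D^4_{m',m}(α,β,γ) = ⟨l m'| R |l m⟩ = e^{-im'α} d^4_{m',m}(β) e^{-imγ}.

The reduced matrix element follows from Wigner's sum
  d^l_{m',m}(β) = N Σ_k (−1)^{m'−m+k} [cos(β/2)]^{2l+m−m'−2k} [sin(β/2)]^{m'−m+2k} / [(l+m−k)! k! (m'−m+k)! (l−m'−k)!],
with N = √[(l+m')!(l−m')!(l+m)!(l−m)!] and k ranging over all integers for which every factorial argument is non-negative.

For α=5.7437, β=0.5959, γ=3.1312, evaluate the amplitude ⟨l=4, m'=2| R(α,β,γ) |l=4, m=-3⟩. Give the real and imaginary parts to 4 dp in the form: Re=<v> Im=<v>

D^4_{2,-3}(5.7437,0.5959,3.1312) = e^{-i·2·5.7437}·d^4_{2,-3}(0.5959)·e^{-i·-3·3.1312}. Compute d first:
c=cos(0.5959/2)=0.955940, s=sin(0.5959/2)=0.293561; N=√[720·2·1·5040]=2693.993318
Admissible k: 0..1 (factorial args all ≥0)
  k=0: (−1)^5·2693.9933/(240)·0.9559^3·0.2936^5 = -0.021378
  k=1: (−1)^6·2693.9933/(720)·0.9559^1·0.2936^7 = +0.000672
d^4_{2,-3}(0.5959) = -0.021378 +0.000672 = -0.020706
Phases: e^{-i·(2)·5.7437}=+0.472236+0.881472i, e^{-i·(-3)·3.1312}=-0.999514+0.031173i ⇒ D=+0.010342+0.017938i

Re=0.0103 Im=0.0179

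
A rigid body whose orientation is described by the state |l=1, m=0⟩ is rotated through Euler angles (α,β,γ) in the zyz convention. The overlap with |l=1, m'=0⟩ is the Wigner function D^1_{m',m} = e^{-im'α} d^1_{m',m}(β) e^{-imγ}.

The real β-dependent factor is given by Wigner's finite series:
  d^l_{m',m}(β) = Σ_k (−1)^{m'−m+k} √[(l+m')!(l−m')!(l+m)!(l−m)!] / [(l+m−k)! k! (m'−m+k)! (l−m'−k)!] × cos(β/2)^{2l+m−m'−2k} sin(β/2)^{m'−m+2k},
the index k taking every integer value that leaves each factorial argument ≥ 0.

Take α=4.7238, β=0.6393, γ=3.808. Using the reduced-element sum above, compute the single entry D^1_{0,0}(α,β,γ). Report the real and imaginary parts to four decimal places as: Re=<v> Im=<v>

Re=0.8025 Im=0.0000

Split into d^1_{0,0}(β=0.6393) × two z-phases.
c=cos(0.6393/2)=0.949345, s=sin(0.6393/2)=0.314234; N=√[1·1·1·1]=1.000000
The bounds max(0,m−m')=0 and min(l+m,l−m')=1 give 2 terms
  k=0: (−1)^0·1.0000/(1)·0.9493^2·0.3142^0 = +0.901257
  k=1: (−1)^1·1.0000/(1)·0.9493^0·0.3142^2 = -0.098743
d^1_{0,0}(0.6393) = +0.901257 -0.098743 = +0.802514
Phases: e^{-i·(0)·4.7238}=+1.000000+0.000000i, e^{-i·(0)·3.808}=+1.000000+0.000000i ⇒ D=+0.802514+0.000000i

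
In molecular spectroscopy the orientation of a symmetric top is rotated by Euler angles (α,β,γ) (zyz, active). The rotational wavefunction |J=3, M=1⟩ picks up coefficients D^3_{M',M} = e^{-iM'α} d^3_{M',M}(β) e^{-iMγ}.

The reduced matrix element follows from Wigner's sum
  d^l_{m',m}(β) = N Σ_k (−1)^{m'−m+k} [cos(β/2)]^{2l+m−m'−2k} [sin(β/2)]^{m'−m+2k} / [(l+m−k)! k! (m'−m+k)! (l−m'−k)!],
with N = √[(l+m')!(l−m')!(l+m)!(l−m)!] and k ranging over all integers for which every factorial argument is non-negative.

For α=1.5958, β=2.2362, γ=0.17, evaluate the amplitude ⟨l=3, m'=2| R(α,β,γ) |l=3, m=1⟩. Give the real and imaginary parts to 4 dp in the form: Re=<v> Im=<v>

Re=-0.3312 Im=0.0741

Split into d^3_{2,1}(β=2.2362) × two z-phases.
With c≡cos(β/2)=0.437392 and s≡sin(β/2)=0.899271, N=[120·1·24·2]^{1/2}=75.894664
k∈{0,1} keeps every argument non-negative
  k=0: (−1)^1·75.8947/(24)·0.4374^5·0.8993^1 = -0.045524
  k=1: (−1)^2·75.8947/(12)·0.4374^3·0.8993^3 = +0.384870
d^3_{2,1}(2.2362) = -0.045524 +0.384870 = +0.339345
Phases: e^{-i·(2)·1.5958}=-0.998750+0.049987i, e^{-i·(1)·0.17}=+0.985585-0.169182i ⇒ D=-0.331166+0.074058i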